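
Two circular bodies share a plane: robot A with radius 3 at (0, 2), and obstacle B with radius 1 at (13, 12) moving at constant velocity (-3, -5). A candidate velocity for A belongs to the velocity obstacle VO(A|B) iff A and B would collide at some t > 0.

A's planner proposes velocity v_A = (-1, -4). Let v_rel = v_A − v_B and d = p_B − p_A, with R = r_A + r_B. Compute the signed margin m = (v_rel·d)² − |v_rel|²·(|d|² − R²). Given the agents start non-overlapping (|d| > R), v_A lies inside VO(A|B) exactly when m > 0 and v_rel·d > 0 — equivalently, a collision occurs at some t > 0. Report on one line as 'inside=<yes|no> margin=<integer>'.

d = (13, 10),  |d|² = 269;  R = 3+1 = 4,  c = 269−4² = 253
v_rel = (2, 1),  |v_rel|² = 5;  v_rel·d = (2)·(13) + (1)·(10) = 36
5·t² − 72·t + 253 = 0  ⇒  m = 36² − 5·253 = 31
m = 31 > 0,  v_rel·d = 36 > 0  ⇒  inside

inside=yes margin=31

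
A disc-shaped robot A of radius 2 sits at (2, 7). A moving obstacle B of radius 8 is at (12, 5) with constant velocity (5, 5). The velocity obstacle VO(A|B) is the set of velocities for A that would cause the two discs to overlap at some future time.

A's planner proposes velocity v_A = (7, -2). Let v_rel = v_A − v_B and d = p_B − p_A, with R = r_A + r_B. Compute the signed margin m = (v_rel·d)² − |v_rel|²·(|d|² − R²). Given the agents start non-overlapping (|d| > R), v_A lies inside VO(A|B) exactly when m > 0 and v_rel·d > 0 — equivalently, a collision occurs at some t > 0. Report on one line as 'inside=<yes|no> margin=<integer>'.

d = (10, -2),  |d|² = 104;  R = 2+8 = 10,  c = 104−10² = 4
v_rel = (2, -7),  |v_rel|² = 53;  v_rel·d = (2)·(10) + (-7)·(-2) = 34
53·t² − 68·t + 4 = 0  ⇒  m = 34² − 53·4 = 944
m = 944 > 0,  v_rel·d = 34 > 0  ⇒  inside

inside=yes margin=944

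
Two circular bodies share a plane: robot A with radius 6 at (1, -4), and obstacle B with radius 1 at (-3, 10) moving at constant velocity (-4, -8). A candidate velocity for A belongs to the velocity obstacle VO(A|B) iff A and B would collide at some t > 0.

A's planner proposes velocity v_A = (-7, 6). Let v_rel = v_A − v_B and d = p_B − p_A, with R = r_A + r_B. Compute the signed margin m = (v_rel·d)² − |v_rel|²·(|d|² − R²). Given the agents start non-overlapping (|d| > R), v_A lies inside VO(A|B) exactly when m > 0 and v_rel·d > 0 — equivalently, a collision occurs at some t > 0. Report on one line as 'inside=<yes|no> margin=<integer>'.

d = (-4, 14),  |d|² = 212;  R = 6+1 = 7,  c = 212−7² = 163
v_rel = (-3, 14),  |v_rel|² = 205;  v_rel·d = (-3)·(-4) + (14)·(14) = 208
205·t² − 416·t + 163 = 0  ⇒  m = 208² − 205·163 = 9849
m = 9849 > 0,  v_rel·d = 208 > 0  ⇒  inside

inside=yes margin=9849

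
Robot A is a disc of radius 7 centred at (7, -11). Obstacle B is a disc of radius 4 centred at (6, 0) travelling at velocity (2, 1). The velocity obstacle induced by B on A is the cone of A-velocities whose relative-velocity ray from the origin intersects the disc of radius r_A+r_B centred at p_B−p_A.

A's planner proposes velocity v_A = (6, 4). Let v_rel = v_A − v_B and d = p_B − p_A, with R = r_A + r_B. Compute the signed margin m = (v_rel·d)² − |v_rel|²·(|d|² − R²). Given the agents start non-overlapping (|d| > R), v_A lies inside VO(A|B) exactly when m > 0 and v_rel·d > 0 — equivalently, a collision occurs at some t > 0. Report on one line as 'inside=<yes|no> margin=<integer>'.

d = (-1, 11),  |d|² = 122;  R = 7+4 = 11,  c = 122−11² = 1
v_rel = (4, 3),  |v_rel|² = 25;  v_rel·d = (4)·(-1) + (3)·(11) = 29
25·t² − 58·t + 1 = 0  ⇒  m = 29² − 25·1 = 816
m = 816 > 0,  v_rel·d = 29 > 0  ⇒  inside

inside=yes margin=816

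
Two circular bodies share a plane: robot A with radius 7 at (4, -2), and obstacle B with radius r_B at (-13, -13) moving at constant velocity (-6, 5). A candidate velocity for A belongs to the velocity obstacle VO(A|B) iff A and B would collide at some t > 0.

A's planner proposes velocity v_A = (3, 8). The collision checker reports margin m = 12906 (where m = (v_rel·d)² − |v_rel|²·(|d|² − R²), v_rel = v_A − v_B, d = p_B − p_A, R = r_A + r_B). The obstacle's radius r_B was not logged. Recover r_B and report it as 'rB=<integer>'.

m = 12906
d = (-17, -11);  v_rel = (9, 3),  |v_rel|² = 90
v_rel×d = (9)·(-11) − (3)·(-17) = -48
since m = R²·90 − (-48)²:  R² = (2304 + 12906) / 90 = 169
R = √169 = 13  ⇒  r_B = 13 − 7 = 6

rB=6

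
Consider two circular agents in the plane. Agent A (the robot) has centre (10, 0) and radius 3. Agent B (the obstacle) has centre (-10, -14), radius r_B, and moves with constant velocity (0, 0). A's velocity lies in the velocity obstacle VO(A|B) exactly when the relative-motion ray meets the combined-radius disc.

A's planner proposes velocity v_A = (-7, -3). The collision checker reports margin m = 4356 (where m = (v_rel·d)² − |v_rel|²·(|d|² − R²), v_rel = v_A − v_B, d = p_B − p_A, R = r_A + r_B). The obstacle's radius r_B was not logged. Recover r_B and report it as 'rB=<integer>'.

m = 4356
d = (-20, -14);  v_rel = (-7, -3),  |v_rel|² = 58
v_rel×d = (-7)·(-14) − (-3)·(-20) = 38
since m = R²·58 − 38²:  R² = (1444 + 4356) / 58 = 100
R = √100 = 10  ⇒  r_B = 10 − 3 = 7

rB=7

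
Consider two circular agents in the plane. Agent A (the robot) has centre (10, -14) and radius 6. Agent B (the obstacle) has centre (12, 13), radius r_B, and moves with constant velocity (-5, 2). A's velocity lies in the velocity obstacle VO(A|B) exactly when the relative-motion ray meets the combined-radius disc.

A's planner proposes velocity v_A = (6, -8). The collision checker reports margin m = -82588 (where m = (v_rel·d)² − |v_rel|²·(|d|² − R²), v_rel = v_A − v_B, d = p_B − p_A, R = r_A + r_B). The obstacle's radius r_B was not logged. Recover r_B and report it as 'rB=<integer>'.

m = -82588
d = (2, 27);  v_rel = (11, -10),  |v_rel|² = 221
v_rel×d = (11)·(27) − (-10)·(2) = 317
since m = R²·221 − 317²:  R² = (100489 + -82588) / 221 = 81
R = √81 = 9  ⇒  r_B = 9 − 6 = 3

rB=3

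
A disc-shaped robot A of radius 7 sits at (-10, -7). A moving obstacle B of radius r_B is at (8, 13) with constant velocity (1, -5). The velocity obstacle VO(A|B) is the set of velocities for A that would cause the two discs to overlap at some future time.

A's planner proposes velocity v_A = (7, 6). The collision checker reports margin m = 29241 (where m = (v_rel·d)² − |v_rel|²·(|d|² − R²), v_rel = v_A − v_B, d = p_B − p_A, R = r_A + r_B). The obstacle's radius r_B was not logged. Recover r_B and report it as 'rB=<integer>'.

m = 29241
d = (18, 20);  v_rel = (6, 11),  |v_rel|² = 157
v_rel×d = (6)·(20) − (11)·(18) = -78
since m = R²·157 − (-78)²:  R² = (6084 + 29241) / 157 = 225
R = √225 = 15  ⇒  r_B = 15 − 7 = 8

rB=8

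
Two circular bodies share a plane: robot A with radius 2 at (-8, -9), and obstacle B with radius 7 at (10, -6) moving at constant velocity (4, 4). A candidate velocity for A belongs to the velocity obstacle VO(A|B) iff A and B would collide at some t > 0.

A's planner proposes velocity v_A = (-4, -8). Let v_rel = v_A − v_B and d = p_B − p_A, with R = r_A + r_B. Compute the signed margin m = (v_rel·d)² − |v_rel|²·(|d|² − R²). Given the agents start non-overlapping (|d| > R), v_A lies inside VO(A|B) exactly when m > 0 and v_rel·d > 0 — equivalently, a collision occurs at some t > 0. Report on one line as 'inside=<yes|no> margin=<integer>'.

d = (18, 3),  |d|² = 333;  R = 2+7 = 9,  c = 333−9² = 252
v_rel = (-8, -12),  |v_rel|² = 208;  v_rel·d = (-8)·(18) + (-12)·(3) = -180
208·t² + 360·t + 252 = 0  ⇒  m = (-180)² − 208·252 = -20016
m = -20016 < 0,  v_rel·d = -180 < 0  ⇒  outside

inside=no margin=-20016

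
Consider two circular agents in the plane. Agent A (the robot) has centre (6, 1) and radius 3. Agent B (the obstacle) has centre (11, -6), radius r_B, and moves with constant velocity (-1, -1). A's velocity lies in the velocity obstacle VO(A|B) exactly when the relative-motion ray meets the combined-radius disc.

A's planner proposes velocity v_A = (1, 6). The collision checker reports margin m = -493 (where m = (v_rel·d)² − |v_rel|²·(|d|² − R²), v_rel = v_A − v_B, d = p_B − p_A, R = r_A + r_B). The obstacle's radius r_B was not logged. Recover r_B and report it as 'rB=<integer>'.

m = -493
d = (5, -7);  v_rel = (2, 7),  |v_rel|² = 53
v_rel×d = (2)·(-7) − (7)·(5) = -49
since m = R²·53 − (-49)²:  R² = (2401 + -493) / 53 = 36
R = √36 = 6  ⇒  r_B = 6 − 3 = 3

rB=3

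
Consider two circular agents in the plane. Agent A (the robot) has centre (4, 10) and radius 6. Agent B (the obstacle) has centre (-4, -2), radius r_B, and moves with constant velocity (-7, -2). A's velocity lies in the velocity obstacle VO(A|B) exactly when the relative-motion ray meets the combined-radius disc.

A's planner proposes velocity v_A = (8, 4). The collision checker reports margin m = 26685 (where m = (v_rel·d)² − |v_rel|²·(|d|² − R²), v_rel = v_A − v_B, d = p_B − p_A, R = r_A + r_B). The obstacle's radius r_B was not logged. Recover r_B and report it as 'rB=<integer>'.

m = 26685
d = (-8, -12);  v_rel = (15, 6),  |v_rel|² = 261
v_rel×d = (15)·(-12) − (6)·(-8) = -132
since m = R²·261 − (-132)²:  R² = (17424 + 26685) / 261 = 169
R = √169 = 13  ⇒  r_B = 13 − 6 = 7

rB=7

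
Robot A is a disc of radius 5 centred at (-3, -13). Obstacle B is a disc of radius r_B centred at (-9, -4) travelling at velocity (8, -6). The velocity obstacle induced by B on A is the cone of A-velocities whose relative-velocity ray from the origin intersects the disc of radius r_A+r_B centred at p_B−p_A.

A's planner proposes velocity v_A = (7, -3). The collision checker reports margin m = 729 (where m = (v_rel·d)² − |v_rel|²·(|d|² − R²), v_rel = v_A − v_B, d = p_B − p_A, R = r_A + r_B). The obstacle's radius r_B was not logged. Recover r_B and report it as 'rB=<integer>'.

m = 729
d = (-6, 9);  v_rel = (-1, 3),  |v_rel|² = 10
v_rel×d = (-1)·(9) − (3)·(-6) = 9
since m = R²·10 − 9²:  R² = (81 + 729) / 10 = 81
R = √81 = 9  ⇒  r_B = 9 − 5 = 4

rB=4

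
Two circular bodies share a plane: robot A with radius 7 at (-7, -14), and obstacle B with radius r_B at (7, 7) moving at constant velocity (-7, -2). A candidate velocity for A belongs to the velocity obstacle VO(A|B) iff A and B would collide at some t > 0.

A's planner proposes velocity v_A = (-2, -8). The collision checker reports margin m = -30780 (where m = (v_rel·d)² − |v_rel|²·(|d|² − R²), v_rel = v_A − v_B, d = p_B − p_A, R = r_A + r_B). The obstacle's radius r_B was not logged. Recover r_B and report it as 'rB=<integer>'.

m = -30780
d = (14, 21);  v_rel = (5, -6),  |v_rel|² = 61
v_rel×d = (5)·(21) − (-6)·(14) = 189
since m = R²·61 − 189²:  R² = (35721 + -30780) / 61 = 81
R = √81 = 9  ⇒  r_B = 9 − 7 = 2

rB=2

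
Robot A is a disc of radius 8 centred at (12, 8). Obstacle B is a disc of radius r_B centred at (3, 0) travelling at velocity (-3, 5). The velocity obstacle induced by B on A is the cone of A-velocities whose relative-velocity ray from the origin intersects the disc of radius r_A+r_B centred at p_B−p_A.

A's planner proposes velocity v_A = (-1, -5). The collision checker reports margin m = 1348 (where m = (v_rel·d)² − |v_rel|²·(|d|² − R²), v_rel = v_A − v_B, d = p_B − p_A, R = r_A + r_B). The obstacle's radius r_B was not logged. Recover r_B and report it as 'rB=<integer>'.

m = 1348
d = (-9, -8);  v_rel = (2, -10),  |v_rel|² = 104
v_rel×d = (2)·(-8) − (-10)·(-9) = -106
since m = R²·104 − (-106)²:  R² = (11236 + 1348) / 104 = 121
R = √121 = 11  ⇒  r_B = 11 − 8 = 3

rB=3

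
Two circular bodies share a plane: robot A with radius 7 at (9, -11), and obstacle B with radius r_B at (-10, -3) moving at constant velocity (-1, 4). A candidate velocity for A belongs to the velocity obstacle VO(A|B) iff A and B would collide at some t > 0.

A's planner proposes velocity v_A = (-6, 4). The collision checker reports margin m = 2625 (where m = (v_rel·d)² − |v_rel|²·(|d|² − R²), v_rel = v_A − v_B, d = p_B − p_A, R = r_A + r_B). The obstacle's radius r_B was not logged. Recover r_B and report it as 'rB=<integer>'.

m = 2625
d = (-19, 8);  v_rel = (-5, 0),  |v_rel|² = 25
v_rel×d = (-5)·(8) − (0)·(-19) = -40
since m = R²·25 − (-40)²:  R² = (1600 + 2625) / 25 = 169
R = √169 = 13  ⇒  r_B = 13 − 7 = 6

rB=6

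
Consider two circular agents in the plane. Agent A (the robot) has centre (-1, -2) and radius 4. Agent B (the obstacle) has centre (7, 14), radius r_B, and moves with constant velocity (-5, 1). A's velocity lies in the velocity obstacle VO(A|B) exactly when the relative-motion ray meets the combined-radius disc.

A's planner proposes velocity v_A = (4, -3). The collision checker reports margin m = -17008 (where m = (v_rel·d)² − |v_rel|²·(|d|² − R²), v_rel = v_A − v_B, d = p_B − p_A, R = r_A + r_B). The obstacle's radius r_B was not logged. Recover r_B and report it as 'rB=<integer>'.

m = -17008
d = (8, 16);  v_rel = (9, -4),  |v_rel|² = 97
v_rel×d = (9)·(16) − (-4)·(8) = 176
since m = R²·97 − 176²:  R² = (30976 + -17008) / 97 = 144
R = √144 = 12  ⇒  r_B = 12 − 4 = 8

rB=8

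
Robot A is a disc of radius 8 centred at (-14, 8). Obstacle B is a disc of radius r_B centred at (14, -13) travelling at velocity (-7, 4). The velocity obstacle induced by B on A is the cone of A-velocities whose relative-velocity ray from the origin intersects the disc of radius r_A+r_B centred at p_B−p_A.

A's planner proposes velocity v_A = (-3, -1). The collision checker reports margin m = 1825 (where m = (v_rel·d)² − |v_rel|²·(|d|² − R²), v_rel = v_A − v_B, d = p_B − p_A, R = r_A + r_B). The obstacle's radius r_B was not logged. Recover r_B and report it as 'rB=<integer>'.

m = 1825
d = (28, -21);  v_rel = (4, -5),  |v_rel|² = 41
v_rel×d = (4)·(-21) − (-5)·(28) = 56
since m = R²·41 − 56²:  R² = (3136 + 1825) / 41 = 121
R = √121 = 11  ⇒  r_B = 11 − 8 = 3

rB=3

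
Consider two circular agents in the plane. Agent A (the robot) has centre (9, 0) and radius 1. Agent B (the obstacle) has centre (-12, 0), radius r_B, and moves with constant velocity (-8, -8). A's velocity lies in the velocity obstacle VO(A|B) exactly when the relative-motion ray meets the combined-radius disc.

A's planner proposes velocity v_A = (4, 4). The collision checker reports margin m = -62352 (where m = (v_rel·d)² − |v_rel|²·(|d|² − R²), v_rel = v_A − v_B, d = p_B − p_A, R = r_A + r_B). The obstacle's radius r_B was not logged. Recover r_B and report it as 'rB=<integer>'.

m = -62352
d = (-21, 0);  v_rel = (12, 12),  |v_rel|² = 288
v_rel×d = (12)·(0) − (12)·(-21) = 252
since m = R²·288 − 252²:  R² = (63504 + -62352) / 288 = 4
R = √4 = 2  ⇒  r_B = 2 − 1 = 1

rB=1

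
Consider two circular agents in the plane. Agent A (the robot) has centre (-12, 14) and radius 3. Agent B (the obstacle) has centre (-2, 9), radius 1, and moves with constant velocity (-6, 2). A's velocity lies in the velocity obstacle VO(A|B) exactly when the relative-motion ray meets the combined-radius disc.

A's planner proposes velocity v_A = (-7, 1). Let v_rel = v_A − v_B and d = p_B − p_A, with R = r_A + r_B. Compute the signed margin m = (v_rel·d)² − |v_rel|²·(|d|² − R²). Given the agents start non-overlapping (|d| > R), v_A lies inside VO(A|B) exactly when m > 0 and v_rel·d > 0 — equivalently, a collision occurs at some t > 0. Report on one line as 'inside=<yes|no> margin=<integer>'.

d = (10, -5),  |d|² = 125;  R = 3+1 = 4,  c = 125−4² = 109
v_rel = (-1, -1),  |v_rel|² = 2;  v_rel·d = (-1)·(10) + (-1)·(-5) = -5
2·t² + 10·t + 109 = 0  ⇒  m = (-5)² − 2·109 = -193
m = -193 < 0,  v_rel·d = -5 < 0  ⇒  outside

inside=no margin=-193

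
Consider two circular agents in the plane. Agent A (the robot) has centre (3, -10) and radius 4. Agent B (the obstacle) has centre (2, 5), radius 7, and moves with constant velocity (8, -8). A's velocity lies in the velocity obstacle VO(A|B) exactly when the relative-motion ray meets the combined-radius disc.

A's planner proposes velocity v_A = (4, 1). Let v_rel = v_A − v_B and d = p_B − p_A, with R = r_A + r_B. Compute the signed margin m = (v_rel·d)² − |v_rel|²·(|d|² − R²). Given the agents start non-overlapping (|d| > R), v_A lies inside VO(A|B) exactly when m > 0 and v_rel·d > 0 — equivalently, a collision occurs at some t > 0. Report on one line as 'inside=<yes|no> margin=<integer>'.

d = (-1, 15),  |d|² = 226;  R = 4+7 = 11,  c = 226−11² = 105
v_rel = (-4, 9),  |v_rel|² = 97;  v_rel·d = (-4)·(-1) + (9)·(15) = 139
97·t² − 278·t + 105 = 0  ⇒  m = 139² − 97·105 = 9136
m = 9136 > 0,  v_rel·d = 139 > 0  ⇒  inside

inside=yes margin=9136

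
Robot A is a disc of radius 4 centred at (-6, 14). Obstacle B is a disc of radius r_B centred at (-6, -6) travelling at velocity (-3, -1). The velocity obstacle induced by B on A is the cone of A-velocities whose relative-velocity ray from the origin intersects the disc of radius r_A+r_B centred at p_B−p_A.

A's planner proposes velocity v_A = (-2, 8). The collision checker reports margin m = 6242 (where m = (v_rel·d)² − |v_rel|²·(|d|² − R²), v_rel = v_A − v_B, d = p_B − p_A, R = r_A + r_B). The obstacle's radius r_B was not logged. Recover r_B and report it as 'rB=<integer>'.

m = 6242
d = (0, -20);  v_rel = (1, 9),  |v_rel|² = 82
v_rel×d = (1)·(-20) − (9)·(0) = -20
since m = R²·82 − (-20)²:  R² = (400 + 6242) / 82 = 81
R = √81 = 9  ⇒  r_B = 9 − 4 = 5

rB=5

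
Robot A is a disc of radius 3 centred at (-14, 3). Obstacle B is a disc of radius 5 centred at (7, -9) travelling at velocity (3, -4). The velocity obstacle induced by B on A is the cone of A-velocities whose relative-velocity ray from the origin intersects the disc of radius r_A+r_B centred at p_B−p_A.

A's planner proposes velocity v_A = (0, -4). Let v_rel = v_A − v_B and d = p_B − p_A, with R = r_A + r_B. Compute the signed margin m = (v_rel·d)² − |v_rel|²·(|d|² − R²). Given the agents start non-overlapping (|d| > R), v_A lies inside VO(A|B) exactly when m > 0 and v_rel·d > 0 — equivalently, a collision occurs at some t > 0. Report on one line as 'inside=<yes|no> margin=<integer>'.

d = (21, -12),  |d|² = 585;  R = 3+5 = 8,  c = 585−8² = 521
v_rel = (-3, 0),  |v_rel|² = 9;  v_rel·d = (-3)·(21) + (0)·(-12) = -63
9·t² + 126·t + 521 = 0  ⇒  m = (-63)² − 9·521 = -720
m = -720 < 0,  v_rel·d = -63 < 0  ⇒  outside

inside=no margin=-720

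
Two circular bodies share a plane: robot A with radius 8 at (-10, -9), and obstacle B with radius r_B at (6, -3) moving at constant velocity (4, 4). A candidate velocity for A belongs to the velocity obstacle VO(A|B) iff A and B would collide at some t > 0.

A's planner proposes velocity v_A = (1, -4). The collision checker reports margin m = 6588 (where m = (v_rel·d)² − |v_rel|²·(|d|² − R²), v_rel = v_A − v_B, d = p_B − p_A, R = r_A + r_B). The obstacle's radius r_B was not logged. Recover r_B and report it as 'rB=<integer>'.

m = 6588
d = (16, 6);  v_rel = (-3, -8),  |v_rel|² = 73
v_rel×d = (-3)·(6) − (-8)·(16) = 110
since m = R²·73 − 110²:  R² = (12100 + 6588) / 73 = 256
R = √256 = 16  ⇒  r_B = 16 − 8 = 8

rB=8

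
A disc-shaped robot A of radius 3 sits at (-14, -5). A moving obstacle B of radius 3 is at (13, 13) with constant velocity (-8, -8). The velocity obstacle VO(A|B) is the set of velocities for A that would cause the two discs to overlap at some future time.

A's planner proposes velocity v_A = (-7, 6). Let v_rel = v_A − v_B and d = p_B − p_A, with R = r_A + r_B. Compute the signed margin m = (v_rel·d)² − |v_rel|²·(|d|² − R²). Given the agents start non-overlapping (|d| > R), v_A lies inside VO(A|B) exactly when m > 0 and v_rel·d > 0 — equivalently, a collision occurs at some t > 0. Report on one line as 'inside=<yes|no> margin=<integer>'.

d = (27, 18),  |d|² = 1053;  R = 3+3 = 6,  c = 1053−6² = 1017
v_rel = (1, 14),  |v_rel|² = 197;  v_rel·d = (1)·(27) + (14)·(18) = 279
197·t² − 558·t + 1017 = 0  ⇒  m = 279² − 197·1017 = -122508
m = -122508 < 0,  v_rel·d = 279 > 0  ⇒  outside

inside=no margin=-122508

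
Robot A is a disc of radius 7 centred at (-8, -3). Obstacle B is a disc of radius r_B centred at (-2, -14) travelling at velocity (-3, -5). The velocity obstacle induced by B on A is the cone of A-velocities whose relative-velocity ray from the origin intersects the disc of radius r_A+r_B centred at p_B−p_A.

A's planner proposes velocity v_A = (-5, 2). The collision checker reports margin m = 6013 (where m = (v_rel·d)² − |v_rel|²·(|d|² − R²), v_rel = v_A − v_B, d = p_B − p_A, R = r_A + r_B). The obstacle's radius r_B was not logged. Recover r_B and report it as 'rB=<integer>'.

m = 6013
d = (6, -11);  v_rel = (-2, 7),  |v_rel|² = 53
v_rel×d = (-2)·(-11) − (7)·(6) = -20
since m = R²·53 − (-20)²:  R² = (400 + 6013) / 53 = 121
R = √121 = 11  ⇒  r_B = 11 − 7 = 4

rB=4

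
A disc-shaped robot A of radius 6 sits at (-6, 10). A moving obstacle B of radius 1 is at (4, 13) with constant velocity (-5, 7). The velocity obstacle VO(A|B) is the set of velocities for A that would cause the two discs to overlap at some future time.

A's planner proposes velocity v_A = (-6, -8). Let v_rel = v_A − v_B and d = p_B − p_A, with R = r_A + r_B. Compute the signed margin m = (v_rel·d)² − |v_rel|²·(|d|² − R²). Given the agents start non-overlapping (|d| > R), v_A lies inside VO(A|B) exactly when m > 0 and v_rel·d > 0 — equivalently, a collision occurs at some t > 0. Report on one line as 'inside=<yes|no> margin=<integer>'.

d = (10, 3),  |d|² = 109;  R = 6+1 = 7,  c = 109−7² = 60
v_rel = (-1, -15),  |v_rel|² = 226;  v_rel·d = (-1)·(10) + (-15)·(3) = -55
226·t² + 110·t + 60 = 0  ⇒  m = (-55)² − 226·60 = -10535
m = -10535 < 0,  v_rel·d = -55 < 0  ⇒  outside

inside=no margin=-10535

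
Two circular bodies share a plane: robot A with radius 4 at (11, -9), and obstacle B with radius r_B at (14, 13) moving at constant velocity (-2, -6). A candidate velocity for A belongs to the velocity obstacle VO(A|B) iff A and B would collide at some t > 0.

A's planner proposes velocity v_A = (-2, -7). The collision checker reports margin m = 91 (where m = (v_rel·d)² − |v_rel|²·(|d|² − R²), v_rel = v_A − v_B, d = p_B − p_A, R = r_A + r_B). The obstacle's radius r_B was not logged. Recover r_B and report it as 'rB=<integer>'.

m = 91
d = (3, 22);  v_rel = (0, -1),  |v_rel|² = 1
v_rel×d = (0)·(22) − (-1)·(3) = 3
since m = R²·1 − 3²:  R² = (9 + 91) / 1 = 100
R = √100 = 10  ⇒  r_B = 10 − 4 = 6

rB=6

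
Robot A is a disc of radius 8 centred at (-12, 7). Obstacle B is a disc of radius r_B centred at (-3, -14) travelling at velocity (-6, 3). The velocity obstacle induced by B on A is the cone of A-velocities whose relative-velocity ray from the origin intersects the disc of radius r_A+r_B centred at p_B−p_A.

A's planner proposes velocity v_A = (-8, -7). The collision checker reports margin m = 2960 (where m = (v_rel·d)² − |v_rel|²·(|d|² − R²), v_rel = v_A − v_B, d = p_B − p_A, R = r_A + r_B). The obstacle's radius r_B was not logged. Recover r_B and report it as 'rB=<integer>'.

m = 2960
d = (9, -21);  v_rel = (-2, -10),  |v_rel|² = 104
v_rel×d = (-2)·(-21) − (-10)·(9) = 132
since m = R²·104 − 132²:  R² = (17424 + 2960) / 104 = 196
R = √196 = 14  ⇒  r_B = 14 − 8 = 6

rB=6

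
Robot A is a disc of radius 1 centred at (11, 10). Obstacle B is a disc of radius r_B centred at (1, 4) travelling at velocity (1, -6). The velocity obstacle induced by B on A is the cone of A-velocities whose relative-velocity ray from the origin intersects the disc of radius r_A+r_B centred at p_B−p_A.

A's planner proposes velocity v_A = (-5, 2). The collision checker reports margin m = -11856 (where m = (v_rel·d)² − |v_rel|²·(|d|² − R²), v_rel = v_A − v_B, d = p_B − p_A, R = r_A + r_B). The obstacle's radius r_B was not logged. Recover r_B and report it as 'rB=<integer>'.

m = -11856
d = (-10, -6);  v_rel = (-6, 8),  |v_rel|² = 100
v_rel×d = (-6)·(-6) − (8)·(-10) = 116
since m = R²·100 − 116²:  R² = (13456 + -11856) / 100 = 16
R = √16 = 4  ⇒  r_B = 4 − 1 = 3

rB=3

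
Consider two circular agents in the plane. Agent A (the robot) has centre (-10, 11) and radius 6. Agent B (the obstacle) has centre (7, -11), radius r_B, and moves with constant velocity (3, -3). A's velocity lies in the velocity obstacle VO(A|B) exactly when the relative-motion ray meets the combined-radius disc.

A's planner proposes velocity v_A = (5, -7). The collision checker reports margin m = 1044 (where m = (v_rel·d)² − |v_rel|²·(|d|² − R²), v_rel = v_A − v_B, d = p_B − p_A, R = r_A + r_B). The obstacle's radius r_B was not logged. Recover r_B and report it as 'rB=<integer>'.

m = 1044
d = (17, -22);  v_rel = (2, -4),  |v_rel|² = 20
v_rel×d = (2)·(-22) − (-4)·(17) = 24
since m = R²·20 − 24²:  R² = (576 + 1044) / 20 = 81
R = √81 = 9  ⇒  r_B = 9 − 6 = 3

rB=3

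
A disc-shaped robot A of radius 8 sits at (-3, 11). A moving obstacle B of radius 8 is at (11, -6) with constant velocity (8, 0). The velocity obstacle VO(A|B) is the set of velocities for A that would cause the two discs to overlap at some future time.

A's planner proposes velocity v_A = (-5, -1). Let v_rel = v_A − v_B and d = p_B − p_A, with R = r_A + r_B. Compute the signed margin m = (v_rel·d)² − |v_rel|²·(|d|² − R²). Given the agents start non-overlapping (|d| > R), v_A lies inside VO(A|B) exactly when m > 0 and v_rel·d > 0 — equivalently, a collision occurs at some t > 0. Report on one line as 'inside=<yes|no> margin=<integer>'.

d = (14, -17),  |d|² = 485;  R = 8+8 = 16,  c = 485−16² = 229
v_rel = (-13, -1),  |v_rel|² = 170;  v_rel·d = (-13)·(14) + (-1)·(-17) = -165
170·t² + 330·t + 229 = 0  ⇒  m = (-165)² − 170·229 = -11705
m = -11705 < 0,  v_rel·d = -165 < 0  ⇒  outside

inside=no margin=-11705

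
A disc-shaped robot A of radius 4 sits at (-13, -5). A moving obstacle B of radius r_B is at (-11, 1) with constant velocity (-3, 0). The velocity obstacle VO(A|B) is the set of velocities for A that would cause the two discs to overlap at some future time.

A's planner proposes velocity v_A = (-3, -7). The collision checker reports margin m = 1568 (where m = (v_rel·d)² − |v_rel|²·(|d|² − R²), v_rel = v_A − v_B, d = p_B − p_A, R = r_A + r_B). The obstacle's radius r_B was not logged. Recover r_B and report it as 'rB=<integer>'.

m = 1568
d = (2, 6);  v_rel = (0, -7),  |v_rel|² = 49
v_rel×d = (0)·(6) − (-7)·(2) = 14
since m = R²·49 − 14²:  R² = (196 + 1568) / 49 = 36
R = √36 = 6  ⇒  r_B = 6 − 4 = 2

rB=2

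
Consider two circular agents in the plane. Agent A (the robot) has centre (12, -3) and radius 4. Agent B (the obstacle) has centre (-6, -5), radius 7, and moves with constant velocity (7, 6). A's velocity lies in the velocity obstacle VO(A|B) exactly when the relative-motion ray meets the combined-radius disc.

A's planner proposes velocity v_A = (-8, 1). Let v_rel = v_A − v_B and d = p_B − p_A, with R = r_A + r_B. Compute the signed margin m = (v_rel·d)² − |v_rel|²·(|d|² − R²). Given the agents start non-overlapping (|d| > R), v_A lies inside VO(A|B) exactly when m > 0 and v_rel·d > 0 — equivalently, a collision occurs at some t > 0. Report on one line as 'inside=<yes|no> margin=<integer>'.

d = (-18, -2),  |d|² = 328;  R = 4+7 = 11,  c = 328−11² = 207
v_rel = (-15, -5),  |v_rel|² = 250;  v_rel·d = (-15)·(-18) + (-5)·(-2) = 280
250·t² − 560·t + 207 = 0  ⇒  m = 280² − 250·207 = 26650
m = 26650 > 0,  v_rel·d = 280 > 0  ⇒  inside

inside=yes margin=26650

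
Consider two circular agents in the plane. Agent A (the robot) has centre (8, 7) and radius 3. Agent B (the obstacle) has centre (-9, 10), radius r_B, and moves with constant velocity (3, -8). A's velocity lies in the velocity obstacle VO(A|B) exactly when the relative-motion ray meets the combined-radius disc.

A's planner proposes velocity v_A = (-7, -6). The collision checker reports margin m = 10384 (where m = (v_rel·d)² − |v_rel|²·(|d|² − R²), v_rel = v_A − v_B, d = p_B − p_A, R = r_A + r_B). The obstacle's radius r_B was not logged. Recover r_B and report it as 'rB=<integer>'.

m = 10384
d = (-17, 3);  v_rel = (-10, 2),  |v_rel|² = 104
v_rel×d = (-10)·(3) − (2)·(-17) = 4
since m = R²·104 − 4²:  R² = (16 + 10384) / 104 = 100
R = √100 = 10  ⇒  r_B = 10 − 3 = 7

rB=7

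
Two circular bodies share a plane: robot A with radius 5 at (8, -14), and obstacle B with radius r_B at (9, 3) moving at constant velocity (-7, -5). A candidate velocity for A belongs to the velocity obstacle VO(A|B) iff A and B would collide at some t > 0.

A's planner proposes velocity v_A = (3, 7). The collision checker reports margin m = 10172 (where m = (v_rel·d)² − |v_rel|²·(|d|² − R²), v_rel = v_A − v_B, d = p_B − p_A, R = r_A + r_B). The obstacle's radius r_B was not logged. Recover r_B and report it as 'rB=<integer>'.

m = 10172
d = (1, 17);  v_rel = (10, 12),  |v_rel|² = 244
v_rel×d = (10)·(17) − (12)·(1) = 158
since m = R²·244 − 158²:  R² = (24964 + 10172) / 244 = 144
R = √144 = 12  ⇒  r_B = 12 − 5 = 7

rB=7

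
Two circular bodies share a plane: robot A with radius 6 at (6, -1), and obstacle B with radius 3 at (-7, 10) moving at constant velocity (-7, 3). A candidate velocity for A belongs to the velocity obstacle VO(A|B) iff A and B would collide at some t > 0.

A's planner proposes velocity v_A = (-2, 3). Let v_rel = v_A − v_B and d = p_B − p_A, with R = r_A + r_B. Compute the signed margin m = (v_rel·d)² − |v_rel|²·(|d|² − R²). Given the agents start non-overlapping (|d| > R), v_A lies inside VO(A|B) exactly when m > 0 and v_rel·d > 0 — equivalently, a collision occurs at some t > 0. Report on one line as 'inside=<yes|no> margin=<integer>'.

d = (-13, 11),  |d|² = 290;  R = 6+3 = 9,  c = 290−9² = 209
v_rel = (5, 0),  |v_rel|² = 25;  v_rel·d = (5)·(-13) + (0)·(11) = -65
25·t² + 130·t + 209 = 0  ⇒  m = (-65)² − 25·209 = -1000
m = -1000 < 0,  v_rel·d = -65 < 0  ⇒  outside

inside=no margin=-1000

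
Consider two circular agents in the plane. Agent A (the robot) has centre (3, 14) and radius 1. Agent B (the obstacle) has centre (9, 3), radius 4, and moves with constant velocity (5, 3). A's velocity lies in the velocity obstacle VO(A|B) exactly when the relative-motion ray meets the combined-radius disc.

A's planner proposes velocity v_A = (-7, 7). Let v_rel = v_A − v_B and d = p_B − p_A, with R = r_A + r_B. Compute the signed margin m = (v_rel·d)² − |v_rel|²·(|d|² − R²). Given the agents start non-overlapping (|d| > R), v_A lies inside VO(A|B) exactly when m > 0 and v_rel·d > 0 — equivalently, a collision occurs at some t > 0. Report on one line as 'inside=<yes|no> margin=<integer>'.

d = (6, -11),  |d|² = 157;  R = 1+4 = 5,  c = 157−5² = 132
v_rel = (-12, 4),  |v_rel|² = 160;  v_rel·d = (-12)·(6) + (4)·(-11) = -116
160·t² + 232·t + 132 = 0  ⇒  m = (-116)² − 160·132 = -7664
m = -7664 < 0,  v_rel·d = -116 < 0  ⇒  outside

inside=no margin=-7664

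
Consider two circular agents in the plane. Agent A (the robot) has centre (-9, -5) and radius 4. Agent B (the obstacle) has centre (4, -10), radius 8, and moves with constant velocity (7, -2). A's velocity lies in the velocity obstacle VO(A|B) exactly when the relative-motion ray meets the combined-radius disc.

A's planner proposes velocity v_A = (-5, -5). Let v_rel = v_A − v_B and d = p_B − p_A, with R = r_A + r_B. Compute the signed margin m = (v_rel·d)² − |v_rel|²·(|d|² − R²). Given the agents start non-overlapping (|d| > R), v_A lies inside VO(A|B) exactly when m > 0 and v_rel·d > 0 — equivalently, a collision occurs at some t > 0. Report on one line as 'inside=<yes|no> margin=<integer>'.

d = (13, -5),  |d|² = 194;  R = 4+8 = 12,  c = 194−12² = 50
v_rel = (-12, -3),  |v_rel|² = 153;  v_rel·d = (-12)·(13) + (-3)·(-5) = -141
153·t² + 282·t + 50 = 0  ⇒  m = (-141)² − 153·50 = 12231
m = 12231 > 0,  v_rel·d = -141 < 0  ⇒  outside

inside=no margin=12231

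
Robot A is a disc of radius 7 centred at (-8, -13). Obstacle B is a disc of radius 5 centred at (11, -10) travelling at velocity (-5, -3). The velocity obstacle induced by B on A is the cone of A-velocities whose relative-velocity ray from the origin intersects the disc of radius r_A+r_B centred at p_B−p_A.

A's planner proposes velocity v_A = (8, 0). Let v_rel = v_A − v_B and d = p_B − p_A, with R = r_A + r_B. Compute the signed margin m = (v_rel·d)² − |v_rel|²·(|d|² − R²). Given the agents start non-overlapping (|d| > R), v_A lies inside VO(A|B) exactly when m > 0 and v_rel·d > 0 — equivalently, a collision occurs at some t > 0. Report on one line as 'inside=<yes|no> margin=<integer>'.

d = (19, 3),  |d|² = 370;  R = 7+5 = 12,  c = 370−12² = 226
v_rel = (13, 3),  |v_rel|² = 178;  v_rel·d = (13)·(19) + (3)·(3) = 256
178·t² − 512·t + 226 = 0  ⇒  m = 256² − 178·226 = 25308
m = 25308 > 0,  v_rel·d = 256 > 0  ⇒  inside

inside=yes margin=25308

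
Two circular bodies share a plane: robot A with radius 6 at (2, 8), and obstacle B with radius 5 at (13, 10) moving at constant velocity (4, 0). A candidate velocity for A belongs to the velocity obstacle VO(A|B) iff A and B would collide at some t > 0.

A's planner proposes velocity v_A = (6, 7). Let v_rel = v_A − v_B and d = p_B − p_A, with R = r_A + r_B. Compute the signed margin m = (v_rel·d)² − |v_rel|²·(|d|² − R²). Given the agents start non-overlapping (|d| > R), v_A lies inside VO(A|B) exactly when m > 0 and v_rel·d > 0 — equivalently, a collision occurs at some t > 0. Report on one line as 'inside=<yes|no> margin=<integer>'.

d = (11, 2),  |d|² = 125;  R = 6+5 = 11,  c = 125−11² = 4
v_rel = (2, 7),  |v_rel|² = 53;  v_rel·d = (2)·(11) + (7)·(2) = 36
53·t² − 72·t + 4 = 0  ⇒  m = 36² − 53·4 = 1084
m = 1084 > 0,  v_rel·d = 36 > 0  ⇒  inside

inside=yes margin=1084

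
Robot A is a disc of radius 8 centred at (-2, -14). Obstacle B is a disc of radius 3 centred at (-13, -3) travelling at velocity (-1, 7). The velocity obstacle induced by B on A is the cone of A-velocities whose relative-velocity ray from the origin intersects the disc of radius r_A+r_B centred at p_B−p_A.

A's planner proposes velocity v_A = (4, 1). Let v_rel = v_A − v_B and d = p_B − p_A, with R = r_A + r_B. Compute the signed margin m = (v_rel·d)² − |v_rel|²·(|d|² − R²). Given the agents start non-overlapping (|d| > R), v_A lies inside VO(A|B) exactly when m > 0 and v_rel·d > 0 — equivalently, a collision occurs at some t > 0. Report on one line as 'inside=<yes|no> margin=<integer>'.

d = (-11, 11),  |d|² = 242;  R = 8+3 = 11,  c = 242−11² = 121
v_rel = (5, -6),  |v_rel|² = 61;  v_rel·d = (5)·(-11) + (-6)·(11) = -121
61·t² + 242·t + 121 = 0  ⇒  m = (-121)² − 61·121 = 7260
m = 7260 > 0,  v_rel·d = -121 < 0  ⇒  outside

inside=no margin=7260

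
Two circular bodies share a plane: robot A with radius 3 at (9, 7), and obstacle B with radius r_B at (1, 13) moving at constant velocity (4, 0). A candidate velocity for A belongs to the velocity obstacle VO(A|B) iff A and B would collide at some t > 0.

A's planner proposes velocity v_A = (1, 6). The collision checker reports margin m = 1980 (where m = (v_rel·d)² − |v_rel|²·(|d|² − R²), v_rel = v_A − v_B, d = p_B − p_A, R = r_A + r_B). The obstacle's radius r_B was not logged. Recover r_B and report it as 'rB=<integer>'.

m = 1980
d = (-8, 6);  v_rel = (-3, 6),  |v_rel|² = 45
v_rel×d = (-3)·(6) − (6)·(-8) = 30
since m = R²·45 − 30²:  R² = (900 + 1980) / 45 = 64
R = √64 = 8  ⇒  r_B = 8 − 3 = 5

rB=5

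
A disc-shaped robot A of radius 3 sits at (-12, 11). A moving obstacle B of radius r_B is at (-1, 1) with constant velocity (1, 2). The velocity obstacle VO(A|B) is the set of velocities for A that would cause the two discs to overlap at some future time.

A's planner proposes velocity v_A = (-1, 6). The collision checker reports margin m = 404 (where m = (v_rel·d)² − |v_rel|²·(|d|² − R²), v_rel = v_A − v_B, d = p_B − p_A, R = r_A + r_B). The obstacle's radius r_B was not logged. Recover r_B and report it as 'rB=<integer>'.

m = 404
d = (11, -10);  v_rel = (-2, 4),  |v_rel|² = 20
v_rel×d = (-2)·(-10) − (4)·(11) = -24
since m = R²·20 − (-24)²:  R² = (576 + 404) / 20 = 49
R = √49 = 7  ⇒  r_B = 7 − 3 = 4

rB=4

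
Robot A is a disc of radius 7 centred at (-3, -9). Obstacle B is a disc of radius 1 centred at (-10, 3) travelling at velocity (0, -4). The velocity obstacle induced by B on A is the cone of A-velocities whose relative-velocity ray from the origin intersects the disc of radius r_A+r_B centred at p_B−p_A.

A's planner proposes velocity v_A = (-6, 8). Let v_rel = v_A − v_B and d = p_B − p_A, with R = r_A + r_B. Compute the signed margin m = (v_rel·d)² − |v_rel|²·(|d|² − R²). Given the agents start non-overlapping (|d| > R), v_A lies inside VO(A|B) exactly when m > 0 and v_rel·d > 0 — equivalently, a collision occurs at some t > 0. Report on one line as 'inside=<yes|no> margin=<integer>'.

d = (-7, 12),  |d|² = 193;  R = 7+1 = 8,  c = 193−8² = 129
v_rel = (-6, 12),  |v_rel|² = 180;  v_rel·d = (-6)·(-7) + (12)·(12) = 186
180·t² − 372·t + 129 = 0  ⇒  m = 186² − 180·129 = 11376
m = 11376 > 0,  v_rel·d = 186 > 0  ⇒  inside

inside=yes margin=11376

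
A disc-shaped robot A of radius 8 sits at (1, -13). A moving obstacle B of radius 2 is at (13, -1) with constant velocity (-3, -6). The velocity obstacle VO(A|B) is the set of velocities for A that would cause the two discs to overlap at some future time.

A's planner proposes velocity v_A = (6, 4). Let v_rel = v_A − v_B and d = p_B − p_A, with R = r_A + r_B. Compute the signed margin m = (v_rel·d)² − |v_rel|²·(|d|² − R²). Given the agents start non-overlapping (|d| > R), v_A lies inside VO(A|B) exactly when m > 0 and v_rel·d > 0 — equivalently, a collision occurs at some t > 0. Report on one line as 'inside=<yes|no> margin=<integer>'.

d = (12, 12),  |d|² = 288;  R = 8+2 = 10,  c = 288−10² = 188
v_rel = (9, 10),  |v_rel|² = 181;  v_rel·d = (9)·(12) + (10)·(12) = 228
181·t² − 456·t + 188 = 0  ⇒  m = 228² − 181·188 = 17956
m = 17956 > 0,  v_rel·d = 228 > 0  ⇒  inside

inside=yes margin=17956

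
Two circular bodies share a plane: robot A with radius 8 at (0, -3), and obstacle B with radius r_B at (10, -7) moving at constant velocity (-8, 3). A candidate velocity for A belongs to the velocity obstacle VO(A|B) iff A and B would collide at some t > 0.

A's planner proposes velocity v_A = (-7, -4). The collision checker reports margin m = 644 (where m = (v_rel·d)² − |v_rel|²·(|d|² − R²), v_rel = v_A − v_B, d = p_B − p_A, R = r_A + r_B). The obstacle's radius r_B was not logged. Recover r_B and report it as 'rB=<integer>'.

m = 644
d = (10, -4);  v_rel = (1, -7),  |v_rel|² = 50
v_rel×d = (1)·(-4) − (-7)·(10) = 66
since m = R²·50 − 66²:  R² = (4356 + 644) / 50 = 100
R = √100 = 10  ⇒  r_B = 10 − 8 = 2

rB=2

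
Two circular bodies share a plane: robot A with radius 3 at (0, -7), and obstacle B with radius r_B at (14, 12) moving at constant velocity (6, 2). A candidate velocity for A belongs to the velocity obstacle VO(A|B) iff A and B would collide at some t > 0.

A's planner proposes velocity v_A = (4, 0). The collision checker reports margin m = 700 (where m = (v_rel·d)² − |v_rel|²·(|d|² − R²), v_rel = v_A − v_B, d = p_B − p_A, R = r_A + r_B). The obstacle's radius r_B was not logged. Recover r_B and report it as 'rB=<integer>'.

m = 700
d = (14, 19);  v_rel = (-2, -2),  |v_rel|² = 8
v_rel×d = (-2)·(19) − (-2)·(14) = -10
since m = R²·8 − (-10)²:  R² = (100 + 700) / 8 = 100
R = √100 = 10  ⇒  r_B = 10 − 3 = 7

rB=7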